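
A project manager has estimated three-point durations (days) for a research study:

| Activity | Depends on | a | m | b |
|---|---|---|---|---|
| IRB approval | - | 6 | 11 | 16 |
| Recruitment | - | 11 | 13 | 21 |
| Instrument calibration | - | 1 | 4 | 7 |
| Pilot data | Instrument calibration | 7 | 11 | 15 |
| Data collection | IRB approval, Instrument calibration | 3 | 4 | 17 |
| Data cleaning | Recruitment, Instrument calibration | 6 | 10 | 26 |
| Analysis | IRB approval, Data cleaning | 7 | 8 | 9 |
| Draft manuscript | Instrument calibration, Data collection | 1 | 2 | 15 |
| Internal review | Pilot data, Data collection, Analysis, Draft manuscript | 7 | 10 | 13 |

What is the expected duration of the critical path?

te_IRB approval = (6 + 4·11 + 16)/6 = 66/6 = 11
te_Recruitment = (11 + 4·13 + 21)/6 = 84/6 = 14
te_Instrument calibration = (1 + 4·4 + 7)/6 = 24/6 = 4
te_Pilot data = (7 + 4·11 + 15)/6 = 66/6 = 11
te_Data collection = (3 + 4·4 + 17)/6 = 36/6 = 6
te_Data cleaning = (6 + 4·10 + 26)/6 = 72/6 = 12
te_Analysis = (7 + 4·8 + 9)/6 = 48/6 = 8
te_Draft manuscript = (1 + 4·2 + 15)/6 = 24/6 = 4
te_Internal review = (7 + 4·10 + 13)/6 = 60/6 = 10

Forward pass:
ES_IRB approval = 0; EF_IRB approval = 11
ES_Recruitment = 0; EF_Recruitment = 14
ES_Instrument calibration = 0; EF_Instrument calibration = 4
ES_Pilot data = 4; EF_Pilot data = 4+11 = 15
ES_Data collection = max(EF_IRB approval=11, EF_Instrument calibration=4) = 11; EF_Data collection = 11+6 = 17
ES_Data cleaning = max(EF_Recruitment=14, EF_Instrument calibration=4) = 14; EF_Data cleaning = 14+12 = 26
ES_Analysis = max(EF_IRB approval=11, EF_Data cleaning=26) = 26; EF_Analysis = 26+8 = 34
ES_Draft manuscript = max(EF_Instrument calibration=4, EF_Data collection=17) = 17; EF_Draft manuscript = 17+4 = 21
ES_Internal review = max(EF_Pilot data=15, EF_Data collection=17, EF_Analysis=34, EF_Draft manuscript=21) = 34; EF_Internal review = 34+10 = 44
Expected project duration μ = 44 days. Critical path: Recruitment → Data cleaning → Analysis → Internal review.

44 days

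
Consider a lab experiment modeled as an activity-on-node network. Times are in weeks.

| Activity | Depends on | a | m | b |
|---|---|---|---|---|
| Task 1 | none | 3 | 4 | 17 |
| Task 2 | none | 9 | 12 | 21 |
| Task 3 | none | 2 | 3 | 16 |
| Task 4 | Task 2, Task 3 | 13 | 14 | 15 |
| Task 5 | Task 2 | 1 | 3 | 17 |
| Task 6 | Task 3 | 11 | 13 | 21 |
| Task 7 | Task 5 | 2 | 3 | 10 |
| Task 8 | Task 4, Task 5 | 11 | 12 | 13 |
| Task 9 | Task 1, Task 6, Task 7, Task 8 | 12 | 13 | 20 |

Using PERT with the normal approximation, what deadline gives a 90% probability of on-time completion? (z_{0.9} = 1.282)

te_Task 1 = (3 + 4·4 + 17)/6 = 36/6 = 6; σ²_Task 1 = ((17−3)/6)² = 5.444
te_Task 2 = (9 + 4·12 + 21)/6 = 78/6 = 13; σ²_Task 2 = ((21−9)/6)² = 4.000
te_Task 3 = (2 + 4·3 + 16)/6 = 30/6 = 5; σ²_Task 3 = ((16−2)/6)² = 5.444
te_Task 4 = (13 + 4·14 + 15)/6 = 84/6 = 14; σ²_Task 4 = ((15−13)/6)² = 0.111
te_Task 5 = (1 + 4·3 + 17)/6 = 30/6 = 5; σ²_Task 5 = ((17−1)/6)² = 7.111
te_Task 6 = (11 + 4·13 + 21)/6 = 84/6 = 14; σ²_Task 6 = ((21−11)/6)² = 2.778
te_Task 7 = (2 + 4·3 + 10)/6 = 24/6 = 4; σ²_Task 7 = ((10−2)/6)² = 1.778
te_Task 8 = (11 + 4·12 + 13)/6 = 72/6 = 12; σ²_Task 8 = ((13−11)/6)² = 0.111
te_Task 9 = (12 + 4·13 + 20)/6 = 84/6 = 14; σ²_Task 9 = ((20−12)/6)² = 1.778

Forward pass:
ES_Task 1 = 0; EF_Task 1 = 6
ES_Task 2 = 0; EF_Task 2 = 13
ES_Task 3 = 0; EF_Task 3 = 5
ES_Task 4 = max(EF_Task 2=13, EF_Task 3=5) = 13; EF_Task 4 = 13+14 = 27
ES_Task 5 = 13; EF_Task 5 = 13+5 = 18
ES_Task 6 = 5; EF_Task 6 = 5+14 = 19
ES_Task 7 = 18; EF_Task 7 = 18+4 = 22
ES_Task 8 = max(EF_Task 4=27, EF_Task 5=18) = 27; EF_Task 8 = 27+12 = 39
ES_Task 9 = max(EF_Task 1=6, EF_Task 6=19, EF_Task 7=22, EF_Task 8=39) = 39; EF_Task 9 = 39+14 = 53
Expected project duration μ = 53 weeks. Critical path: Task 2 → Task 4 → Task 8 → Task 9.

Variance along critical path = 4.000 + 0.111 + 0.111 + 1.778 = 6.000; σ = 2.449 weeks.
D = μ + z·σ = 53 + 1.282·2.449 = 56.1 weeks

56.1 weeks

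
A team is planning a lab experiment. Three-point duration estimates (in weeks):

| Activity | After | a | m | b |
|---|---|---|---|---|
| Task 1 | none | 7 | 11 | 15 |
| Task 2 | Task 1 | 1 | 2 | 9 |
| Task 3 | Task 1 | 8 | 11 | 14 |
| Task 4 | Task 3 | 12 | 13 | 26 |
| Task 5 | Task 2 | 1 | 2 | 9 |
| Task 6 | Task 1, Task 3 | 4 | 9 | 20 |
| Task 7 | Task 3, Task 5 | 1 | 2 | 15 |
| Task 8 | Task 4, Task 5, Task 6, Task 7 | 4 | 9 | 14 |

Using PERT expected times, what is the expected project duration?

te_Task 1 = (7 + 4·11 + 15)/6 = 66/6 = 11
te_Task 2 = (1 + 4·2 + 9)/6 = 18/6 = 3
te_Task 3 = (8 + 4·11 + 14)/6 = 66/6 = 11
te_Task 4 = (12 + 4·13 + 26)/6 = 90/6 = 15
te_Task 5 = (1 + 4·2 + 9)/6 = 18/6 = 3
te_Task 6 = (4 + 4·9 + 20)/6 = 60/6 = 10
te_Task 7 = (1 + 4·2 + 15)/6 = 24/6 = 4
te_Task 8 = (4 + 4·9 + 14)/6 = 54/6 = 9

Forward pass:
ES_Task 1 = 0; EF_Task 1 = 11
ES_Task 2 = 11; EF_Task 2 = 11+3 = 14
ES_Task 3 = 11; EF_Task 3 = 11+11 = 22
ES_Task 4 = 22; EF_Task 4 = 22+15 = 37
ES_Task 5 = 14; EF_Task 5 = 14+3 = 17
ES_Task 6 = max(EF_Task 1=11, EF_Task 3=22) = 22; EF_Task 6 = 22+10 = 32
ES_Task 7 = max(EF_Task 3=22, EF_Task 5=17) = 22; EF_Task 7 = 22+4 = 26
ES_Task 8 = max(EF_Task 4=37, EF_Task 5=17, EF_Task 6=32, EF_Task 7=26) = 37; EF_Task 8 = 37+9 = 46
Expected project duration μ = 46 weeks. Critical path: Task 1 → Task 3 → Task 4 → Task 8.

46 weeks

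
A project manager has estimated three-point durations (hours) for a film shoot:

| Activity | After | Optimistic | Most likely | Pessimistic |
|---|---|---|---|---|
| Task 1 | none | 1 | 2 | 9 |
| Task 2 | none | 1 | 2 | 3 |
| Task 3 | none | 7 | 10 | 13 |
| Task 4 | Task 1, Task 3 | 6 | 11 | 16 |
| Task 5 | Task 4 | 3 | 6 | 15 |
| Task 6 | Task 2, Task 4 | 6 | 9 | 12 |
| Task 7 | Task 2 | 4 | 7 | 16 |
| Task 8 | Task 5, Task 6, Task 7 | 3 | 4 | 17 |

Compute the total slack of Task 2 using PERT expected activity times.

19 hours

te_Task 1 = (1 + 4·2 + 9)/6 = 18/6 = 3
te_Task 2 = (1 + 4·2 + 3)/6 = 12/6 = 2
te_Task 3 = (7 + 4·10 + 13)/6 = 60/6 = 10
te_Task 4 = (6 + 4·11 + 16)/6 = 66/6 = 11
te_Task 5 = (3 + 4·6 + 15)/6 = 42/6 = 7
te_Task 6 = (6 + 4·9 + 12)/6 = 54/6 = 9
te_Task 7 = (4 + 4·7 + 16)/6 = 48/6 = 8
te_Task 8 = (3 + 4·4 + 17)/6 = 36/6 = 6

Forward pass:
ES_Task 1 = 0; EF_Task 1 = 3
ES_Task 2 = 0; EF_Task 2 = 2
ES_Task 3 = 0; EF_Task 3 = 10
ES_Task 4 = max(EF_Task 1=3, EF_Task 3=10) = 10; EF_Task 4 = 10+11 = 21
ES_Task 5 = 21; EF_Task 5 = 21+7 = 28
ES_Task 6 = max(EF_Task 2=2, EF_Task 4=21) = 21; EF_Task 6 = 21+9 = 30
ES_Task 7 = 2; EF_Task 7 = 2+8 = 10
ES_Task 8 = max(EF_Task 5=28, EF_Task 6=30, EF_Task 7=10) = 30; EF_Task 8 = 30+6 = 36
Expected project duration μ = 36 hours. Critical path: Task 3 → Task 4 → Task 6 → Task 8.

Backward pass:
LF_Task 8 = 36; LS_Task 8 = 36−6 = 30
LF_Task 7 = LS_Task 8 = 30; LS_Task 7 = 30−8 = 22
LF_Task 6 = LS_Task 8 = 30; LS_Task 6 = 30−9 = 21
LF_Task 5 = LS_Task 8 = 30; LS_Task 5 = 30−7 = 23
LF_Task 4 = min(LS_Task 5=23, LS_Task 6=21) = 21; LS_Task 4 = 21−11 = 10
LF_Task 3 = LS_Task 4 = 10; LS_Task 3 = 10−10 = 0
LF_Task 2 = min(LS_Task 6=21, LS_Task 7=22) = 21; LS_Task 2 = 21−2 = 19
LF_Task 1 = LS_Task 4 = 10; LS_Task 1 = 10−3 = 7
Slack_Task 2 = LS_Task 2 − ES_Task 2 = 19 − 0 = 19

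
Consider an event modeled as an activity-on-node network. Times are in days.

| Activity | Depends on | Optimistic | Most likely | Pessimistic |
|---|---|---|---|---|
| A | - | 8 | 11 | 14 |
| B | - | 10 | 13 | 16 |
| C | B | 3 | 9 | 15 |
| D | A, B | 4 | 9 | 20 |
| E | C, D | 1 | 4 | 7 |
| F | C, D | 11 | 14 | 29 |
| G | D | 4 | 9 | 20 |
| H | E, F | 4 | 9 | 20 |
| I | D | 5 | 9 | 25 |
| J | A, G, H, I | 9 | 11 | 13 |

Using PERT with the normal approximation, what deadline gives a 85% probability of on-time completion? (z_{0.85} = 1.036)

65.1 days

te_A = (8 + 4·11 + 14)/6 = 66/6 = 11; σ²_A = ((14−8)/6)² = 1.000
te_B = (10 + 4·13 + 16)/6 = 78/6 = 13; σ²_B = ((16−10)/6)² = 1.000
te_C = (3 + 4·9 + 15)/6 = 54/6 = 9; σ²_C = ((15−3)/6)² = 4.000
te_D = (4 + 4·9 + 20)/6 = 60/6 = 10; σ²_D = ((20−4)/6)² = 7.111
te_E = (1 + 4·4 + 7)/6 = 24/6 = 4; σ²_E = ((7−1)/6)² = 1.000
te_F = (11 + 4·14 + 29)/6 = 96/6 = 16; σ²_F = ((29−11)/6)² = 9.000
te_G = (4 + 4·9 + 20)/6 = 60/6 = 10; σ²_G = ((20−4)/6)² = 7.111
te_H = (4 + 4·9 + 20)/6 = 60/6 = 10; σ²_H = ((20−4)/6)² = 7.111
te_I = (5 + 4·9 + 25)/6 = 66/6 = 11; σ²_I = ((25−5)/6)² = 11.111
te_J = (9 + 4·11 + 13)/6 = 66/6 = 11; σ²_J = ((13−9)/6)² = 0.444

Forward pass:
ES_A = 0; EF_A = 11
ES_B = 0; EF_B = 13
ES_C = 13; EF_C = 13+9 = 22
ES_D = max(EF_A=11, EF_B=13) = 13; EF_D = 13+10 = 23
ES_E = max(EF_C=22, EF_D=23) = 23; EF_E = 23+4 = 27
ES_F = max(EF_C=22, EF_D=23) = 23; EF_F = 23+16 = 39
ES_G = 23; EF_G = 23+10 = 33
ES_H = max(EF_E=27, EF_F=39) = 39; EF_H = 39+10 = 49
ES_I = 23; EF_I = 23+11 = 34
ES_J = max(EF_A=11, EF_G=33, EF_H=49, EF_I=34) = 49; EF_J = 49+11 = 60
Expected project duration μ = 60 days. Critical path: B → D → F → H → J.

Variance along critical path = 1.000 + 7.111 + 9.000 + 7.111 + 0.444 = 24.667; σ = 4.967 days.
D = μ + z·σ = 60 + 1.036·4.967 = 65.1 days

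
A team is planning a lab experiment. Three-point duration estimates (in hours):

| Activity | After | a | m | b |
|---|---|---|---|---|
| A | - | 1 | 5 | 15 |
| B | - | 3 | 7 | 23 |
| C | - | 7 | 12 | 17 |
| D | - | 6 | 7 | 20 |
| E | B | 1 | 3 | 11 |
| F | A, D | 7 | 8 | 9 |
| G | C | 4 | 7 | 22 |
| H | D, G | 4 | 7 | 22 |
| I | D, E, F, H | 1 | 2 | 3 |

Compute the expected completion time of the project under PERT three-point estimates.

32 hours

te_A = (1 + 4·5 + 15)/6 = 36/6 = 6
te_B = (3 + 4·7 + 23)/6 = 54/6 = 9
te_C = (7 + 4·12 + 17)/6 = 72/6 = 12
te_D = (6 + 4·7 + 20)/6 = 54/6 = 9
te_E = (1 + 4·3 + 11)/6 = 24/6 = 4
te_F = (7 + 4·8 + 9)/6 = 48/6 = 8
te_G = (4 + 4·7 + 22)/6 = 54/6 = 9
te_H = (4 + 4·7 + 22)/6 = 54/6 = 9
te_I = (1 + 4·2 + 3)/6 = 12/6 = 2

Forward pass:
ES_A = 0; EF_A = 6
ES_B = 0; EF_B = 9
ES_C = 0; EF_C = 12
ES_D = 0; EF_D = 9
ES_E = 9; EF_E = 9+4 = 13
ES_F = max(EF_A=6, EF_D=9) = 9; EF_F = 9+8 = 17
ES_G = 12; EF_G = 12+9 = 21
ES_H = max(EF_D=9, EF_G=21) = 21; EF_H = 21+9 = 30
ES_I = max(EF_D=9, EF_E=13, EF_F=17, EF_H=30) = 30; EF_I = 30+2 = 32
Expected project duration μ = 32 hours. Critical path: C → G → H → I.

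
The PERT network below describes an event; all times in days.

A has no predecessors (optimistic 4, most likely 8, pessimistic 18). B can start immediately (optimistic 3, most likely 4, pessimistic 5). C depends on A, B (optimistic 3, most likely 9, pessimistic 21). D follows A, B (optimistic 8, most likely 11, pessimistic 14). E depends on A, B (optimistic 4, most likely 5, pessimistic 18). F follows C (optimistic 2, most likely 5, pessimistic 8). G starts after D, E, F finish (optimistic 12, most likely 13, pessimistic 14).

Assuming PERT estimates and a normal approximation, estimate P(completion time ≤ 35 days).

te_A = (4 + 4·8 + 18)/6 = 54/6 = 9; σ²_A = ((18−4)/6)² = 5.444
te_B = (3 + 4·4 + 5)/6 = 24/6 = 4; σ²_B = ((5−3)/6)² = 0.111
te_C = (3 + 4·9 + 21)/6 = 60/6 = 10; σ²_C = ((21−3)/6)² = 9.000
te_D = (8 + 4·11 + 14)/6 = 66/6 = 11; σ²_D = ((14−8)/6)² = 1.000
te_E = (4 + 4·5 + 18)/6 = 42/6 = 7; σ²_E = ((18−4)/6)² = 5.444
te_F = (2 + 4·5 + 8)/6 = 30/6 = 5; σ²_F = ((8−2)/6)² = 1.000
te_G = (12 + 4·13 + 14)/6 = 78/6 = 13; σ²_G = ((14−12)/6)² = 0.111

Forward pass:
ES_A = 0; EF_A = 9
ES_B = 0; EF_B = 4
ES_C = max(EF_A=9, EF_B=4) = 9; EF_C = 9+10 = 19
ES_D = max(EF_A=9, EF_B=4) = 9; EF_D = 9+11 = 20
ES_E = max(EF_A=9, EF_B=4) = 9; EF_E = 9+7 = 16
ES_F = 19; EF_F = 19+5 = 24
ES_G = max(EF_D=20, EF_E=16, EF_F=24) = 24; EF_G = 24+13 = 37
Expected project duration μ = 37 days. Critical path: A → C → F → G.

Variance along critical path = 5.444 + 9.000 + 1.000 + 0.111 = 15.556; σ = √15.556 = 3.944 days.
Z = (35 − 37) / 3.944 = -0.507
P(T ≤ 35) = Φ(-0.507) ≈ 0.306

0.306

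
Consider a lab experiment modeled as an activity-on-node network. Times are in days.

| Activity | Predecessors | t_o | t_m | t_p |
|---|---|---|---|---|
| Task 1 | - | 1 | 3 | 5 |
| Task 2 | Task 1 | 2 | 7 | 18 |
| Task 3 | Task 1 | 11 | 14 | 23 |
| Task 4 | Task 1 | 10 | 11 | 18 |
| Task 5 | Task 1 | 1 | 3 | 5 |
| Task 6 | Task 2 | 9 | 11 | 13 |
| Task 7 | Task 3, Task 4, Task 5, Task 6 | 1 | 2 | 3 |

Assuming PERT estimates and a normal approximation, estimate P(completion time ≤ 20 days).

0.080

te_Task 1 = (1 + 4·3 + 5)/6 = 18/6 = 3; σ²_Task 1 = ((5−1)/6)² = 0.444
te_Task 2 = (2 + 4·7 + 18)/6 = 48/6 = 8; σ²_Task 2 = ((18−2)/6)² = 7.111
te_Task 3 = (11 + 4·14 + 23)/6 = 90/6 = 15; σ²_Task 3 = ((23−11)/6)² = 4.000
te_Task 4 = (10 + 4·11 + 18)/6 = 72/6 = 12; σ²_Task 4 = ((18−10)/6)² = 1.778
te_Task 5 = (1 + 4·3 + 5)/6 = 18/6 = 3; σ²_Task 5 = ((5−1)/6)² = 0.444
te_Task 6 = (9 + 4·11 + 13)/6 = 66/6 = 11; σ²_Task 6 = ((13−9)/6)² = 0.444
te_Task 7 = (1 + 4·2 + 3)/6 = 12/6 = 2; σ²_Task 7 = ((3−1)/6)² = 0.111

Forward pass:
ES_Task 1 = 0; EF_Task 1 = 3
ES_Task 2 = 3; EF_Task 2 = 3+8 = 11
ES_Task 3 = 3; EF_Task 3 = 3+15 = 18
ES_Task 4 = 3; EF_Task 4 = 3+12 = 15
ES_Task 5 = 3; EF_Task 5 = 3+3 = 6
ES_Task 6 = 11; EF_Task 6 = 11+11 = 22
ES_Task 7 = max(EF_Task 3=18, EF_Task 4=15, EF_Task 5=6, EF_Task 6=22) = 22; EF_Task 7 = 22+2 = 24
Expected project duration μ = 24 days. Critical path: Task 1 → Task 2 → Task 6 → Task 7.

Variance along critical path = 0.444 + 7.111 + 0.444 + 0.111 = 8.111; σ = √8.111 = 2.848 days.
Z = (20 − 24) / 2.848 = -1.404
P(T ≤ 20) = Φ(-1.404) ≈ 0.080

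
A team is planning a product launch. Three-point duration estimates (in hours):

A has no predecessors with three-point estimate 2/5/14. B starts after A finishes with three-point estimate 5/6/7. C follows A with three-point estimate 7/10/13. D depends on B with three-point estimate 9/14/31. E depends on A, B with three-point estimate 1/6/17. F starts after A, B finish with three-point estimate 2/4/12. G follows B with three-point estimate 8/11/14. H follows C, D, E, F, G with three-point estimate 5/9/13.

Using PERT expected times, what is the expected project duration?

te_A = (2 + 4·5 + 14)/6 = 36/6 = 6
te_B = (5 + 4·6 + 7)/6 = 36/6 = 6
te_C = (7 + 4·10 + 13)/6 = 60/6 = 10
te_D = (9 + 4·14 + 31)/6 = 96/6 = 16
te_E = (1 + 4·6 + 17)/6 = 42/6 = 7
te_F = (2 + 4·4 + 12)/6 = 30/6 = 5
te_G = (8 + 4·11 + 14)/6 = 66/6 = 11
te_H = (5 + 4·9 + 13)/6 = 54/6 = 9

Forward pass:
ES_A = 0; EF_A = 6
ES_B = 6; EF_B = 6+6 = 12
ES_C = 6; EF_C = 6+10 = 16
ES_D = 12; EF_D = 12+16 = 28
ES_E = max(EF_A=6, EF_B=12) = 12; EF_E = 12+7 = 19
ES_F = max(EF_A=6, EF_B=12) = 12; EF_F = 12+5 = 17
ES_G = 12; EF_G = 12+11 = 23
ES_H = max(EF_C=16, EF_D=28, EF_E=19, EF_F=17, EF_G=23) = 28; EF_H = 28+9 = 37
Expected project duration μ = 37 hours. Critical path: A → B → D → H.

37 hours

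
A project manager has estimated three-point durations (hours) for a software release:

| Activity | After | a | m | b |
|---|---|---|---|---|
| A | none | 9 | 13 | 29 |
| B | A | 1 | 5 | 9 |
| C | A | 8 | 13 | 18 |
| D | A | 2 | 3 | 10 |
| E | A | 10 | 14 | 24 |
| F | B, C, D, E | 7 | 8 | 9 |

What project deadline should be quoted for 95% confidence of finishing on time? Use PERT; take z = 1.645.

te_A = (9 + 4·13 + 29)/6 = 90/6 = 15; σ²_A = ((29−9)/6)² = 11.111
te_B = (1 + 4·5 + 9)/6 = 30/6 = 5; σ²_B = ((9−1)/6)² = 1.778
te_C = (8 + 4·13 + 18)/6 = 78/6 = 13; σ²_C = ((18−8)/6)² = 2.778
te_D = (2 + 4·3 + 10)/6 = 24/6 = 4; σ²_D = ((10−2)/6)² = 1.778
te_E = (10 + 4·14 + 24)/6 = 90/6 = 15; σ²_E = ((24−10)/6)² = 5.444
te_F = (7 + 4·8 + 9)/6 = 48/6 = 8; σ²_F = ((9−7)/6)² = 0.111

Forward pass:
ES_A = 0; EF_A = 15
ES_B = 15; EF_B = 15+5 = 20
ES_C = 15; EF_C = 15+13 = 28
ES_D = 15; EF_D = 15+4 = 19
ES_E = 15; EF_E = 15+15 = 30
ES_F = max(EF_B=20, EF_C=28, EF_D=19, EF_E=30) = 30; EF_F = 30+8 = 38
Expected project duration μ = 38 hours. Critical path: A → E → F.

Variance along critical path = 11.111 + 5.444 + 0.111 = 16.667; σ = 4.082 hours.
D = μ + z·σ = 38 + 1.645·4.082 = 44.7 hours

44.7 hours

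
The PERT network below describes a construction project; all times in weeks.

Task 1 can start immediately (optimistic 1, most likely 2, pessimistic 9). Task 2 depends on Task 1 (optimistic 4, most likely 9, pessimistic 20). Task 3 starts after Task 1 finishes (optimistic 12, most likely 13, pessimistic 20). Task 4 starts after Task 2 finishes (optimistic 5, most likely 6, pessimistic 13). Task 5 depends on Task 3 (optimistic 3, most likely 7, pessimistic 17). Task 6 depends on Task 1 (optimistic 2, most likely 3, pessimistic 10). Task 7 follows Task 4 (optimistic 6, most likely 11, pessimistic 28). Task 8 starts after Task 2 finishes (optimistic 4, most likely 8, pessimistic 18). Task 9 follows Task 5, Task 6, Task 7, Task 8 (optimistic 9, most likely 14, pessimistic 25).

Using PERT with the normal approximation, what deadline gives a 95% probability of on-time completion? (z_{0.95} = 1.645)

57.2 weeks

te_Task 1 = (1 + 4·2 + 9)/6 = 18/6 = 3; σ²_Task 1 = ((9−1)/6)² = 1.778
te_Task 2 = (4 + 4·9 + 20)/6 = 60/6 = 10; σ²_Task 2 = ((20−4)/6)² = 7.111
te_Task 3 = (12 + 4·13 + 20)/6 = 84/6 = 14; σ²_Task 3 = ((20−12)/6)² = 1.778
te_Task 4 = (5 + 4·6 + 13)/6 = 42/6 = 7; σ²_Task 4 = ((13−5)/6)² = 1.778
te_Task 5 = (3 + 4·7 + 17)/6 = 48/6 = 8; σ²_Task 5 = ((17−3)/6)² = 5.444
te_Task 6 = (2 + 4·3 + 10)/6 = 24/6 = 4; σ²_Task 6 = ((10−2)/6)² = 1.778
te_Task 7 = (6 + 4·11 + 28)/6 = 78/6 = 13; σ²_Task 7 = ((28−6)/6)² = 13.444
te_Task 8 = (4 + 4·8 + 18)/6 = 54/6 = 9; σ²_Task 8 = ((18−4)/6)² = 5.444
te_Task 9 = (9 + 4·14 + 25)/6 = 90/6 = 15; σ²_Task 9 = ((25−9)/6)² = 7.111

Forward pass:
ES_Task 1 = 0; EF_Task 1 = 3
ES_Task 2 = 3; EF_Task 2 = 3+10 = 13
ES_Task 3 = 3; EF_Task 3 = 3+14 = 17
ES_Task 4 = 13; EF_Task 4 = 13+7 = 20
ES_Task 5 = 17; EF_Task 5 = 17+8 = 25
ES_Task 6 = 3; EF_Task 6 = 3+4 = 7
ES_Task 7 = 20; EF_Task 7 = 20+13 = 33
ES_Task 8 = 13; EF_Task 8 = 13+9 = 22
ES_Task 9 = max(EF_Task 5=25, EF_Task 6=7, EF_Task 7=33, EF_Task 8=22) = 33; EF_Task 9 = 33+15 = 48
Expected project duration μ = 48 weeks. Critical path: Task 1 → Task 2 → Task 4 → Task 7 → Task 9.

Variance along critical path = 1.778 + 7.111 + 1.778 + 13.444 + 7.111 = 31.222; σ = 5.588 weeks.
D = μ + z·σ = 48 + 1.645·5.588 = 57.2 weeks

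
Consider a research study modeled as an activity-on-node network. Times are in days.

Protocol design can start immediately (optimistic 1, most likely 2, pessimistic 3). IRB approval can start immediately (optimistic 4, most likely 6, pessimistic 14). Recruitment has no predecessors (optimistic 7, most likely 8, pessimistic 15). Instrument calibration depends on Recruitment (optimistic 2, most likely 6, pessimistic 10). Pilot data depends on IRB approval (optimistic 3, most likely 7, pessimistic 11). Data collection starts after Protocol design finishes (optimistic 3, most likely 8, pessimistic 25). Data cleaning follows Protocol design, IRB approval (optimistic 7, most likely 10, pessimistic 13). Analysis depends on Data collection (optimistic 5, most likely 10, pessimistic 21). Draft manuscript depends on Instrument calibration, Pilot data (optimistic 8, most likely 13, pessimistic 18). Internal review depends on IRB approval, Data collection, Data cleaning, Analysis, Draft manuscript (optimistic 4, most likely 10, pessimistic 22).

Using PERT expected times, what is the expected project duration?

te_Protocol design = (1 + 4·2 + 3)/6 = 12/6 = 2
te_IRB approval = (4 + 4·6 + 14)/6 = 42/6 = 7
te_Recruitment = (7 + 4·8 + 15)/6 = 54/6 = 9
te_Instrument calibration = (2 + 4·6 + 10)/6 = 36/6 = 6
te_Pilot data = (3 + 4·7 + 11)/6 = 42/6 = 7
te_Data collection = (3 + 4·8 + 25)/6 = 60/6 = 10
te_Data cleaning = (7 + 4·10 + 13)/6 = 60/6 = 10
te_Analysis = (5 + 4·10 + 21)/6 = 66/6 = 11
te_Draft manuscript = (8 + 4·13 + 18)/6 = 78/6 = 13
te_Internal review = (4 + 4·10 + 22)/6 = 66/6 = 11

Forward pass:
ES_Protocol design = 0; EF_Protocol design = 2
ES_IRB approval = 0; EF_IRB approval = 7
ES_Recruitment = 0; EF_Recruitment = 9
ES_Instrument calibration = 9; EF_Instrument calibration = 9+6 = 15
ES_Pilot data = 7; EF_Pilot data = 7+7 = 14
ES_Data collection = 2; EF_Data collection = 2+10 = 12
ES_Data cleaning = max(EF_Protocol design=2, EF_IRB approval=7) = 7; EF_Data cleaning = 7+10 = 17
ES_Analysis = 12; EF_Analysis = 12+11 = 23
ES_Draft manuscript = max(EF_Instrument calibration=15, EF_Pilot data=14) = 15; EF_Draft manuscript = 15+13 = 28
ES_Internal review = max(EF_IRB approval=7, EF_Data collection=12, EF_Data cleaning=17, EF_Analysis=23, EF_Draft manuscript=28) = 28; EF_Internal review = 28+11 = 39
Expected project duration μ = 39 days. Critical path: Recruitment → Instrument calibration → Draft manuscript → Internal review.

39 days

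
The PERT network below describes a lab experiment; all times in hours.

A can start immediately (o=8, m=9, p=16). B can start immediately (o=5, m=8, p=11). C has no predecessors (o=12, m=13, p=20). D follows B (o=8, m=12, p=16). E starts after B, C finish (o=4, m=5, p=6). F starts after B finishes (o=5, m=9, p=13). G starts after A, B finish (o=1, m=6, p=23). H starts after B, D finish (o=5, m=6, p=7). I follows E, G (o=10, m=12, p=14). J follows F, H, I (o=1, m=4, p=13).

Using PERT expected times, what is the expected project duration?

te_A = (8 + 4·9 + 16)/6 = 60/6 = 10
te_B = (5 + 4·8 + 11)/6 = 48/6 = 8
te_C = (12 + 4·13 + 20)/6 = 84/6 = 14
te_D = (8 + 4·12 + 16)/6 = 72/6 = 12
te_E = (4 + 4·5 + 6)/6 = 30/6 = 5
te_F = (5 + 4·9 + 13)/6 = 54/6 = 9
te_G = (1 + 4·6 + 23)/6 = 48/6 = 8
te_H = (5 + 4·6 + 7)/6 = 36/6 = 6
te_I = (10 + 4·12 + 14)/6 = 72/6 = 12
te_J = (1 + 4·4 + 13)/6 = 30/6 = 5

Forward pass:
ES_A = 0; EF_A = 10
ES_B = 0; EF_B = 8
ES_C = 0; EF_C = 14
ES_D = 8; EF_D = 8+12 = 20
ES_E = max(EF_B=8, EF_C=14) = 14; EF_E = 14+5 = 19
ES_F = 8; EF_F = 8+9 = 17
ES_G = max(EF_A=10, EF_B=8) = 10; EF_G = 10+8 = 18
ES_H = max(EF_B=8, EF_D=20) = 20; EF_H = 20+6 = 26
ES_I = max(EF_E=19, EF_G=18) = 19; EF_I = 19+12 = 31
ES_J = max(EF_F=17, EF_H=26, EF_I=31) = 31; EF_J = 31+5 = 36
Expected project duration μ = 36 hours. Critical path: C → E → I → J.

36 hours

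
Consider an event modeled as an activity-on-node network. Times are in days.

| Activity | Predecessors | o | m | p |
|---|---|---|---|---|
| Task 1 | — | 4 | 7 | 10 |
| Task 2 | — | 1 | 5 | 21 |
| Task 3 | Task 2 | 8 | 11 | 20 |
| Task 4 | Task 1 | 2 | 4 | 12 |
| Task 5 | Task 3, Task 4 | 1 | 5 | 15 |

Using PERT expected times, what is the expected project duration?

25 days

te_Task 1 = (4 + 4·7 + 10)/6 = 42/6 = 7
te_Task 2 = (1 + 4·5 + 21)/6 = 42/6 = 7
te_Task 3 = (8 + 4·11 + 20)/6 = 72/6 = 12
te_Task 4 = (2 + 4·4 + 12)/6 = 30/6 = 5
te_Task 5 = (1 + 4·5 + 15)/6 = 36/6 = 6

Forward pass:
ES_Task 1 = 0; EF_Task 1 = 7
ES_Task 2 = 0; EF_Task 2 = 7
ES_Task 3 = 7; EF_Task 3 = 7+12 = 19
ES_Task 4 = 7; EF_Task 4 = 7+5 = 12
ES_Task 5 = max(EF_Task 3=19, EF_Task 4=12) = 19; EF_Task 5 = 19+6 = 25
Expected project duration μ = 25 days. Critical path: Task 2 → Task 3 → Task 5.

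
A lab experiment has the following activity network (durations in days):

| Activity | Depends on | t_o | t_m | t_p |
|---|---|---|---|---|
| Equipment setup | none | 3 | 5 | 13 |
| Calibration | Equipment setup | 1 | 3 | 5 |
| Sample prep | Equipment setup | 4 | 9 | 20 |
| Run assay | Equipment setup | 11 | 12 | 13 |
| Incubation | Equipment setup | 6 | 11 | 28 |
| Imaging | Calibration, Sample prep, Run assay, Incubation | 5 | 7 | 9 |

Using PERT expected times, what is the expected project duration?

te_Equipment setup = (3 + 4·5 + 13)/6 = 36/6 = 6
te_Calibration = (1 + 4·3 + 5)/6 = 18/6 = 3
te_Sample prep = (4 + 4·9 + 20)/6 = 60/6 = 10
te_Run assay = (11 + 4·12 + 13)/6 = 72/6 = 12
te_Incubation = (6 + 4·11 + 28)/6 = 78/6 = 13
te_Imaging = (5 + 4·7 + 9)/6 = 42/6 = 7

Forward pass:
ES_Equipment setup = 0; EF_Equipment setup = 6
ES_Calibration = 6; EF_Calibration = 6+3 = 9
ES_Sample prep = 6; EF_Sample prep = 6+10 = 16
ES_Run assay = 6; EF_Run assay = 6+12 = 18
ES_Incubation = 6; EF_Incubation = 6+13 = 19
ES_Imaging = max(EF_Calibration=9, EF_Sample prep=16, EF_Run assay=18, EF_Incubation=19) = 19; EF_Imaging = 19+7 = 26
Expected project duration μ = 26 days. Critical path: Equipment setup → Incubation → Imaging.

26 days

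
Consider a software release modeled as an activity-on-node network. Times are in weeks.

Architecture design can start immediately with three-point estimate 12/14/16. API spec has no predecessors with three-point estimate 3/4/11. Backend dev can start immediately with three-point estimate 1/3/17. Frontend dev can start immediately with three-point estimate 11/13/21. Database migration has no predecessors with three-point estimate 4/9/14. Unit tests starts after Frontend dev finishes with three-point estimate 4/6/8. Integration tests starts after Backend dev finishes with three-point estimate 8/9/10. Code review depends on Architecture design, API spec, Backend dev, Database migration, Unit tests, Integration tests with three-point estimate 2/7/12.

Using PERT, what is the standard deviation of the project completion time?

te_Architecture design = (12 + 4·14 + 16)/6 = 84/6 = 14; σ²_Architecture design = ((16−12)/6)² = 0.444
te_API spec = (3 + 4·4 + 11)/6 = 30/6 = 5; σ²_API spec = ((11−3)/6)² = 1.778
te_Backend dev = (1 + 4·3 + 17)/6 = 30/6 = 5; σ²_Backend dev = ((17−1)/6)² = 7.111
te_Frontend dev = (11 + 4·13 + 21)/6 = 84/6 = 14; σ²_Frontend dev = ((21−11)/6)² = 2.778
te_Database migration = (4 + 4·9 + 14)/6 = 54/6 = 9; σ²_Database migration = ((14−4)/6)² = 2.778
te_Unit tests = (4 + 4·6 + 8)/6 = 36/6 = 6; σ²_Unit tests = ((8−4)/6)² = 0.444
te_Integration tests = (8 + 4·9 + 10)/6 = 54/6 = 9; σ²_Integration tests = ((10−8)/6)² = 0.111
te_Code review = (2 + 4·7 + 12)/6 = 42/6 = 7; σ²_Code review = ((12−2)/6)² = 2.778

Forward pass:
ES_Architecture design = 0; EF_Architecture design = 14
ES_API spec = 0; EF_API spec = 5
ES_Backend dev = 0; EF_Backend dev = 5
ES_Frontend dev = 0; EF_Frontend dev = 14
ES_Database migration = 0; EF_Database migration = 9
ES_Unit tests = 14; EF_Unit tests = 14+6 = 20
ES_Integration tests = 5; EF_Integration tests = 5+9 = 14
ES_Code review = max(EF_Architecture design=14, EF_API spec=5, EF_Backend dev=5, EF_Database migration=9, EF_Unit tests=20, EF_Integration tests=14) = 20; EF_Code review = 20+7 = 27
Expected project duration μ = 27 weeks. Critical path: Frontend dev → Unit tests → Code review.

Variance along critical path = 2.778 + 0.444 + 2.778 = 6.000
σ = √6.000 = 2.449 weeks

2.45 weeks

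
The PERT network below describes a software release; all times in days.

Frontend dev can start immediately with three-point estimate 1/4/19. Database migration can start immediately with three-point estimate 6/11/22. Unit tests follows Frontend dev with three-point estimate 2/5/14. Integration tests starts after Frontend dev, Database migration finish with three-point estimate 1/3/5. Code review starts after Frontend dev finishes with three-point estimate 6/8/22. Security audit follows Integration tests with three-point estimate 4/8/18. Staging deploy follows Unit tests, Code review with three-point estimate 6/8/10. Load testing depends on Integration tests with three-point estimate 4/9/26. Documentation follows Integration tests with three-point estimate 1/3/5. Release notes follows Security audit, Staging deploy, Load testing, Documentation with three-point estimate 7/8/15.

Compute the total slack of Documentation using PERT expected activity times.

te_Frontend dev = (1 + 4·4 + 19)/6 = 36/6 = 6
te_Database migration = (6 + 4·11 + 22)/6 = 72/6 = 12
te_Unit tests = (2 + 4·5 + 14)/6 = 36/6 = 6
te_Integration tests = (1 + 4·3 + 5)/6 = 18/6 = 3
te_Code review = (6 + 4·8 + 22)/6 = 60/6 = 10
te_Security audit = (4 + 4·8 + 18)/6 = 54/6 = 9
te_Staging deploy = (6 + 4·8 + 10)/6 = 48/6 = 8
te_Load testing = (4 + 4·9 + 26)/6 = 66/6 = 11
te_Documentation = (1 + 4·3 + 5)/6 = 18/6 = 3
te_Release notes = (7 + 4·8 + 15)/6 = 54/6 = 9

Forward pass:
ES_Frontend dev = 0; EF_Frontend dev = 6
ES_Database migration = 0; EF_Database migration = 12
ES_Unit tests = 6; EF_Unit tests = 6+6 = 12
ES_Integration tests = max(EF_Frontend dev=6, EF_Database migration=12) = 12; EF_Integration tests = 12+3 = 15
ES_Code review = 6; EF_Code review = 6+10 = 16
ES_Security audit = 15; EF_Security audit = 15+9 = 24
ES_Staging deploy = max(EF_Unit tests=12, EF_Code review=16) = 16; EF_Staging deploy = 16+8 = 24
ES_Load testing = 15; EF_Load testing = 15+11 = 26
ES_Documentation = 15; EF_Documentation = 15+3 = 18
ES_Release notes = max(EF_Security audit=24, EF_Staging deploy=24, EF_Load testing=26, EF_Documentation=18) = 26; EF_Release notes = 26+9 = 35
Expected project duration μ = 35 days. Critical path: Database migration → Integration tests → Load testing → Release notes.

Backward pass:
LF_Release notes = 35; LS_Release notes = 35−9 = 26
LF_Documentation = LS_Release notes = 26; LS_Documentation = 26−3 = 23
LF_Load testing = LS_Release notes = 26; LS_Load testing = 26−11 = 15
LF_Staging deploy = LS_Release notes = 26; LS_Staging deploy = 26−8 = 18
LF_Security audit = LS_Release notes = 26; LS_Security audit = 26−9 = 17
LF_Code review = LS_Staging deploy = 18; LS_Code review = 18−10 = 8
LF_Integration tests = min(LS_Security audit=17, LS_Load testing=15, LS_Documentation=23) = 15; LS_Integration tests = 15−3 = 12
LF_Unit tests = LS_Staging deploy = 18; LS_Unit tests = 18−6 = 12
LF_Database migration = LS_Integration tests = 12; LS_Database migration = 12−12 = 0
LF_Frontend dev = min(LS_Unit tests=12, LS_Integration tests=12, LS_Code review=8) = 8; LS_Frontend dev = 8−6 = 2
Slack_Documentation = LS_Documentation − ES_Documentation = 23 − 15 = 8

8 days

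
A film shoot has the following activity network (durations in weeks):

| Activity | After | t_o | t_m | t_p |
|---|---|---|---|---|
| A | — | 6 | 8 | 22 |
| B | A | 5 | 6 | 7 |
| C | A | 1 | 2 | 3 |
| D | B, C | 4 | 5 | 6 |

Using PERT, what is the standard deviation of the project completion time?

2.71 weeks

te_A = (6 + 4·8 + 22)/6 = 60/6 = 10; σ²_A = ((22−6)/6)² = 7.111
te_B = (5 + 4·6 + 7)/6 = 36/6 = 6; σ²_B = ((7−5)/6)² = 0.111
te_C = (1 + 4·2 + 3)/6 = 12/6 = 2; σ²_C = ((3−1)/6)² = 0.111
te_D = (4 + 4·5 + 6)/6 = 30/6 = 5; σ²_D = ((6−4)/6)² = 0.111

Forward pass:
ES_A = 0; EF_A = 10
ES_B = 10; EF_B = 10+6 = 16
ES_C = 10; EF_C = 10+2 = 12
ES_D = max(EF_B=16, EF_C=12) = 16; EF_D = 16+5 = 21
Expected project duration μ = 21 weeks. Critical path: A → B → D.

Variance along critical path = 7.111 + 0.111 + 0.111 = 7.333
σ = √7.333 = 2.708 weeks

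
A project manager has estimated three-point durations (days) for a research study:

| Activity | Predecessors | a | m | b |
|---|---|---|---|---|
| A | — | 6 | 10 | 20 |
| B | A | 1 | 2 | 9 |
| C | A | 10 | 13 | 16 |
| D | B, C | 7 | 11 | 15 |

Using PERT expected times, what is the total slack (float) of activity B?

te_A = (6 + 4·10 + 20)/6 = 66/6 = 11
te_B = (1 + 4·2 + 9)/6 = 18/6 = 3
te_C = (10 + 4·13 + 16)/6 = 78/6 = 13
te_D = (7 + 4·11 + 15)/6 = 66/6 = 11

Forward pass:
ES_A = 0; EF_A = 11
ES_B = 11; EF_B = 11+3 = 14
ES_C = 11; EF_C = 11+13 = 24
ES_D = max(EF_B=14, EF_C=24) = 24; EF_D = 24+11 = 35
Expected project duration μ = 35 days. Critical path: A → C → D.

Backward pass:
LF_D = 35; LS_D = 35−11 = 24
LF_C = LS_D = 24; LS_C = 24−13 = 11
LF_B = LS_D = 24; LS_B = 24−3 = 21
LF_A = min(LS_B=21, LS_C=11) = 11; LS_A = 11−11 = 0
Slack_B = LS_B − ES_B = 21 − 11 = 10

10 days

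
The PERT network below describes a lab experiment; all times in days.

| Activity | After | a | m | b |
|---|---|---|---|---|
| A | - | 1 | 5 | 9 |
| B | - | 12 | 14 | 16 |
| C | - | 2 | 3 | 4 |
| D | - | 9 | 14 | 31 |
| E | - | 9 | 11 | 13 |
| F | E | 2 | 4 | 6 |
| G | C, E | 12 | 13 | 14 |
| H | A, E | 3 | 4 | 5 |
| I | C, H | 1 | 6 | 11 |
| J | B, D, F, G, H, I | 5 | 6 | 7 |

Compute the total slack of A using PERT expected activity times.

9 days

te_A = (1 + 4·5 + 9)/6 = 30/6 = 5
te_B = (12 + 4·14 + 16)/6 = 84/6 = 14
te_C = (2 + 4·3 + 4)/6 = 18/6 = 3
te_D = (9 + 4·14 + 31)/6 = 96/6 = 16
te_E = (9 + 4·11 + 13)/6 = 66/6 = 11
te_F = (2 + 4·4 + 6)/6 = 24/6 = 4
te_G = (12 + 4·13 + 14)/6 = 78/6 = 13
te_H = (3 + 4·4 + 5)/6 = 24/6 = 4
te_I = (1 + 4·6 + 11)/6 = 36/6 = 6
te_J = (5 + 4·6 + 7)/6 = 36/6 = 6

Forward pass:
ES_A = 0; EF_A = 5
ES_B = 0; EF_B = 14
ES_C = 0; EF_C = 3
ES_D = 0; EF_D = 16
ES_E = 0; EF_E = 11
ES_F = 11; EF_F = 11+4 = 15
ES_G = max(EF_C=3, EF_E=11) = 11; EF_G = 11+13 = 24
ES_H = max(EF_A=5, EF_E=11) = 11; EF_H = 11+4 = 15
ES_I = max(EF_C=3, EF_H=15) = 15; EF_I = 15+6 = 21
ES_J = max(EF_B=14, EF_D=16, EF_F=15, EF_G=24, EF_H=15, EF_I=21) = 24; EF_J = 24+6 = 30
Expected project duration μ = 30 days. Critical path: E → G → J.

Backward pass:
LF_J = 30; LS_J = 30−6 = 24
LF_I = LS_J = 24; LS_I = 24−6 = 18
LF_H = min(LS_I=18, LS_J=24) = 18; LS_H = 18−4 = 14
LF_G = LS_J = 24; LS_G = 24−13 = 11
LF_F = LS_J = 24; LS_F = 24−4 = 20
LF_E = min(LS_F=20, LS_G=11, LS_H=14) = 11; LS_E = 11−11 = 0
LF_D = LS_J = 24; LS_D = 24−16 = 8
LF_C = min(LS_G=11, LS_I=18) = 11; LS_C = 11−3 = 8
LF_B = LS_J = 24; LS_B = 24−14 = 10
LF_A = LS_H = 14; LS_A = 14−5 = 9
Slack_A = LS_A − ES_A = 9 − 0 = 9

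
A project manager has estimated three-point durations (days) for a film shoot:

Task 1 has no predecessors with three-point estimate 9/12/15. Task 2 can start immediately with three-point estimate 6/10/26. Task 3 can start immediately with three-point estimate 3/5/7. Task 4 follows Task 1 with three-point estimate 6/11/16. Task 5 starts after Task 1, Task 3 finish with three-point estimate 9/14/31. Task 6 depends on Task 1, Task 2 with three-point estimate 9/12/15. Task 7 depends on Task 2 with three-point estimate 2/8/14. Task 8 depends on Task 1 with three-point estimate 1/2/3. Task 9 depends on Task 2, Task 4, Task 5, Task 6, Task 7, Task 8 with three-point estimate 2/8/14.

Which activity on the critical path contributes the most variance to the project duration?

Task 5

te_Task 1 = (9 + 4·12 + 15)/6 = 72/6 = 12; σ²_Task 1 = ((15−9)/6)² = 1.000
te_Task 2 = (6 + 4·10 + 26)/6 = 72/6 = 12; σ²_Task 2 = ((26−6)/6)² = 11.111
te_Task 3 = (3 + 4·5 + 7)/6 = 30/6 = 5; σ²_Task 3 = ((7−3)/6)² = 0.444
te_Task 4 = (6 + 4·11 + 16)/6 = 66/6 = 11; σ²_Task 4 = ((16−6)/6)² = 2.778
te_Task 5 = (9 + 4·14 + 31)/6 = 96/6 = 16; σ²_Task 5 = ((31−9)/6)² = 13.444
te_Task 6 = (9 + 4·12 + 15)/6 = 72/6 = 12; σ²_Task 6 = ((15−9)/6)² = 1.000
te_Task 7 = (2 + 4·8 + 14)/6 = 48/6 = 8; σ²_Task 7 = ((14−2)/6)² = 4.000
te_Task 8 = (1 + 4·2 + 3)/6 = 12/6 = 2; σ²_Task 8 = ((3−1)/6)² = 0.111
te_Task 9 = (2 + 4·8 + 14)/6 = 48/6 = 8; σ²_Task 9 = ((14−2)/6)² = 4.000

Forward pass:
ES_Task 1 = 0; EF_Task 1 = 12
ES_Task 2 = 0; EF_Task 2 = 12
ES_Task 3 = 0; EF_Task 3 = 5
ES_Task 4 = 12; EF_Task 4 = 12+11 = 23
ES_Task 5 = max(EF_Task 1=12, EF_Task 3=5) = 12; EF_Task 5 = 12+16 = 28
ES_Task 6 = max(EF_Task 1=12, EF_Task 2=12) = 12; EF_Task 6 = 12+12 = 24
ES_Task 7 = 12; EF_Task 7 = 12+8 = 20
ES_Task 8 = 12; EF_Task 8 = 12+2 = 14
ES_Task 9 = max(EF_Task 2=12, EF_Task 4=23, EF_Task 5=28, EF_Task 6=24, EF_Task 7=20, EF_Task 8=14) = 28; EF_Task 9 = 28+8 = 36
Expected project duration μ = 36 days. Critical path: Task 1 → Task 5 → Task 9.

Variances on critical path: σ²_Task 1=1.000, σ²_Task 5=13.444, σ²_Task 9=4.000.
Largest is σ²_Task 5 = 13.444.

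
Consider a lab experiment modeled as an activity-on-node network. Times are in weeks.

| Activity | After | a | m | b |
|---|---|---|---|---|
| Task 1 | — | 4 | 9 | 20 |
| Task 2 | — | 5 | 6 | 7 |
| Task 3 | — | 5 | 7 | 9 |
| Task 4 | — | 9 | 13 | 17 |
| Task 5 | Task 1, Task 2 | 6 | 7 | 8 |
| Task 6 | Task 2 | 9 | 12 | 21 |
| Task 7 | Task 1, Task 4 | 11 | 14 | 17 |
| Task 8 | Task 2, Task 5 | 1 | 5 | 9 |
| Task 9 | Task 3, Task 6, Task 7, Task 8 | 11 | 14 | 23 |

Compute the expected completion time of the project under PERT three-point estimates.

te_Task 1 = (4 + 4·9 + 20)/6 = 60/6 = 10
te_Task 2 = (5 + 4·6 + 7)/6 = 36/6 = 6
te_Task 3 = (5 + 4·7 + 9)/6 = 42/6 = 7
te_Task 4 = (9 + 4·13 + 17)/6 = 78/6 = 13
te_Task 5 = (6 + 4·7 + 8)/6 = 42/6 = 7
te_Task 6 = (9 + 4·12 + 21)/6 = 78/6 = 13
te_Task 7 = (11 + 4·14 + 17)/6 = 84/6 = 14
te_Task 8 = (1 + 4·5 + 9)/6 = 30/6 = 5
te_Task 9 = (11 + 4·14 + 23)/6 = 90/6 = 15

Forward pass:
ES_Task 1 = 0; EF_Task 1 = 10
ES_Task 2 = 0; EF_Task 2 = 6
ES_Task 3 = 0; EF_Task 3 = 7
ES_Task 4 = 0; EF_Task 4 = 13
ES_Task 5 = max(EF_Task 1=10, EF_Task 2=6) = 10; EF_Task 5 = 10+7 = 17
ES_Task 6 = 6; EF_Task 6 = 6+13 = 19
ES_Task 7 = max(EF_Task 1=10, EF_Task 4=13) = 13; EF_Task 7 = 13+14 = 27
ES_Task 8 = max(EF_Task 2=6, EF_Task 5=17) = 17; EF_Task 8 = 17+5 = 22
ES_Task 9 = max(EF_Task 3=7, EF_Task 6=19, EF_Task 7=27, EF_Task 8=22) = 27; EF_Task 9 = 27+15 = 42
Expected project duration μ = 42 weeks. Critical path: Task 4 → Task 7 → Task 9.

42 weeks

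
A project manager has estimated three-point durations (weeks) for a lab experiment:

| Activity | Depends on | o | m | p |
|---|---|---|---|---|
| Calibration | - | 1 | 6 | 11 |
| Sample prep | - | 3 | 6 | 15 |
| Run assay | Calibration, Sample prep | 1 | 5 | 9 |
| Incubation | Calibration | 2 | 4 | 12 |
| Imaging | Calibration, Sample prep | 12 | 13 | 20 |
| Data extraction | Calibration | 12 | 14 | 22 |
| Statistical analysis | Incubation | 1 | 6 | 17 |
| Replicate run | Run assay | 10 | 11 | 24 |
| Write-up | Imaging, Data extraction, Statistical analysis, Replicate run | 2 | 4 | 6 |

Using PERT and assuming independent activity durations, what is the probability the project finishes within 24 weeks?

te_Calibration = (1 + 4·6 + 11)/6 = 36/6 = 6; σ²_Calibration = ((11−1)/6)² = 2.778
te_Sample prep = (3 + 4·6 + 15)/6 = 42/6 = 7; σ²_Sample prep = ((15−3)/6)² = 4.000
te_Run assay = (1 + 4·5 + 9)/6 = 30/6 = 5; σ²_Run assay = ((9−1)/6)² = 1.778
te_Incubation = (2 + 4·4 + 12)/6 = 30/6 = 5; σ²_Incubation = ((12−2)/6)² = 2.778
te_Imaging = (12 + 4·13 + 20)/6 = 84/6 = 14; σ²_Imaging = ((20−12)/6)² = 1.778
te_Data extraction = (12 + 4·14 + 22)/6 = 90/6 = 15; σ²_Data extraction = ((22−12)/6)² = 2.778
te_Statistical analysis = (1 + 4·6 + 17)/6 = 42/6 = 7; σ²_Statistical analysis = ((17−1)/6)² = 7.111
te_Replicate run = (10 + 4·11 + 24)/6 = 78/6 = 13; σ²_Replicate run = ((24−10)/6)² = 5.444
te_Write-up = (2 + 4·4 + 6)/6 = 24/6 = 4; σ²_Write-up = ((6−2)/6)² = 0.444

Forward pass:
ES_Calibration = 0; EF_Calibration = 6
ES_Sample prep = 0; EF_Sample prep = 7
ES_Run assay = max(EF_Calibration=6, EF_Sample prep=7) = 7; EF_Run assay = 7+5 = 12
ES_Incubation = 6; EF_Incubation = 6+5 = 11
ES_Imaging = max(EF_Calibration=6, EF_Sample prep=7) = 7; EF_Imaging = 7+14 = 21
ES_Data extraction = 6; EF_Data extraction = 6+15 = 21
ES_Statistical analysis = 11; EF_Statistical analysis = 11+7 = 18
ES_Replicate run = 12; EF_Replicate run = 12+13 = 25
ES_Write-up = max(EF_Imaging=21, EF_Data extraction=21, EF_Statistical analysis=18, EF_Replicate run=25) = 25; EF_Write-up = 25+4 = 29
Expected project duration μ = 29 weeks. Critical path: Sample prep → Run assay → Replicate run → Write-up.

Variance along critical path = 4.000 + 1.778 + 5.444 + 0.444 = 11.667; σ = √11.667 = 3.416 weeks.
Z = (24 − 29) / 3.416 = -1.464
P(T ≤ 24) = Φ(-1.464) ≈ 0.072

0.072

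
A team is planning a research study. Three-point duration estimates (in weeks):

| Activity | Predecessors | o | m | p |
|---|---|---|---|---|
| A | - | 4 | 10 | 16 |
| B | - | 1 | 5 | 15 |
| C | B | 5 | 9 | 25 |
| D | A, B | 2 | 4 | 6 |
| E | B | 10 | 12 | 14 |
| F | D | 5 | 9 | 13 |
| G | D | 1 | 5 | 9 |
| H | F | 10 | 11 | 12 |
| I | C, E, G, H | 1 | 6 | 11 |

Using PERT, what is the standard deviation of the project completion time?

te_A = (4 + 4·10 + 16)/6 = 60/6 = 10; σ²_A = ((16−4)/6)² = 4.000
te_B = (1 + 4·5 + 15)/6 = 36/6 = 6; σ²_B = ((15−1)/6)² = 5.444
te_C = (5 + 4·9 + 25)/6 = 66/6 = 11; σ²_C = ((25−5)/6)² = 11.111
te_D = (2 + 4·4 + 6)/6 = 24/6 = 4; σ²_D = ((6−2)/6)² = 0.444
te_E = (10 + 4·12 + 14)/6 = 72/6 = 12; σ²_E = ((14−10)/6)² = 0.444
te_F = (5 + 4·9 + 13)/6 = 54/6 = 9; σ²_F = ((13−5)/6)² = 1.778
te_G = (1 + 4·5 + 9)/6 = 30/6 = 5; σ²_G = ((9−1)/6)² = 1.778
te_H = (10 + 4·11 + 12)/6 = 66/6 = 11; σ²_H = ((12−10)/6)² = 0.111
te_I = (1 + 4·6 + 11)/6 = 36/6 = 6; σ²_I = ((11−1)/6)² = 2.778

Forward pass:
ES_A = 0; EF_A = 10
ES_B = 0; EF_B = 6
ES_C = 6; EF_C = 6+11 = 17
ES_D = max(EF_A=10, EF_B=6) = 10; EF_D = 10+4 = 14
ES_E = 6; EF_E = 6+12 = 18
ES_F = 14; EF_F = 14+9 = 23
ES_G = 14; EF_G = 14+5 = 19
ES_H = 23; EF_H = 23+11 = 34
ES_I = max(EF_C=17, EF_E=18, EF_G=19, EF_H=34) = 34; EF_I = 34+6 = 40
Expected project duration μ = 40 weeks. Critical path: A → D → F → H → I.

Variance along critical path = 4.000 + 0.444 + 1.778 + 0.111 + 2.778 = 9.111
σ = √9.111 = 3.018 weeks

3.02 weeks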